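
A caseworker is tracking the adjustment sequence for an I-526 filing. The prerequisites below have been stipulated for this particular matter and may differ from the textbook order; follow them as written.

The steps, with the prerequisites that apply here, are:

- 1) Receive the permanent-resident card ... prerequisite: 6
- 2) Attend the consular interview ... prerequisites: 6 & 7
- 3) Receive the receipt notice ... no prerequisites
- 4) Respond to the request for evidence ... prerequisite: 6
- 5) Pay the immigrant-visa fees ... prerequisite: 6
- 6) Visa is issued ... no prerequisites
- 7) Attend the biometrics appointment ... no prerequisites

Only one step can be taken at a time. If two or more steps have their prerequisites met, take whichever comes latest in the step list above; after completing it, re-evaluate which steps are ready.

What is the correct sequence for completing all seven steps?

7 → 6 → 5 → 4 → 3 → 2 → 1

7, 6 and 3 have no prerequisites; 7 is listed later, so 7 is first.
Ready: 6 and 3. 6 is listed later → 6.
5, 4, 2 and 1 now also ready, so the ready set is {5, 4, 3, 2, 1}; 5 is listed later → 5.
Now 4, 3, 2 and 1 have their prerequisites met. 4 is listed later, so 4 next.
3, 2 and 1 are all available; 3 is listed later → 3.
Now 2 and 1 have their prerequisites met. 2 is listed later, so 2 next.
1 needed 6, now all done → 1.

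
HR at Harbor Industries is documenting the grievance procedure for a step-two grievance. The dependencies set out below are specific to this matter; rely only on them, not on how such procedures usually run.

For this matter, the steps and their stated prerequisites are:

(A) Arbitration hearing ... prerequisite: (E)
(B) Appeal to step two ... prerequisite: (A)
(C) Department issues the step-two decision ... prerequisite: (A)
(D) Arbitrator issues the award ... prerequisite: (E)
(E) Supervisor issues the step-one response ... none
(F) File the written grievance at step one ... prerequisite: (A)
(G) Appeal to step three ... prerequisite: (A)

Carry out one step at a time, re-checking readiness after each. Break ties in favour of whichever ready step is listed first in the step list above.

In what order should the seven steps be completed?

(E) is the only step with nothing outstanding, so it goes first.
Now (A) and (D) have their prerequisites met. (A) is listed earlier, so (A) next.
Ready: (B), (C), (D), (F) and (G). (B) is listed earlier → (B).
(C), (D), (F) and (G) are all available; (C) is listed earlier → (C).
Now (D), (F) and (G) have their prerequisites met. (D) is listed earlier, so (D) next.
Now (F) and (G) have their prerequisites met. (F) is listed earlier, so (F) next.
Next only (G) has its prerequisites met → (G).

(E), (A), (B), (C), (D), (F), (G)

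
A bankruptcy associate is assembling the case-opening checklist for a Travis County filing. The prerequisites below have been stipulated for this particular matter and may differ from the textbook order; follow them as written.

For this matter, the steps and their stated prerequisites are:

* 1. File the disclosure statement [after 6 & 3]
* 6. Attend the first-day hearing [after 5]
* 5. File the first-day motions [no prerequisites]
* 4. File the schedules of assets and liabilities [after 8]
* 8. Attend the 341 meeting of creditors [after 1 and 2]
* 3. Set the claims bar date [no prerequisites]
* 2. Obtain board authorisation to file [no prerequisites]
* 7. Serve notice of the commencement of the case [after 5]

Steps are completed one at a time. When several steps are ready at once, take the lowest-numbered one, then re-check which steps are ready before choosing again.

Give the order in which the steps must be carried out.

2 → 3 → 5 → 6 → 1 → 7 → 8 → 4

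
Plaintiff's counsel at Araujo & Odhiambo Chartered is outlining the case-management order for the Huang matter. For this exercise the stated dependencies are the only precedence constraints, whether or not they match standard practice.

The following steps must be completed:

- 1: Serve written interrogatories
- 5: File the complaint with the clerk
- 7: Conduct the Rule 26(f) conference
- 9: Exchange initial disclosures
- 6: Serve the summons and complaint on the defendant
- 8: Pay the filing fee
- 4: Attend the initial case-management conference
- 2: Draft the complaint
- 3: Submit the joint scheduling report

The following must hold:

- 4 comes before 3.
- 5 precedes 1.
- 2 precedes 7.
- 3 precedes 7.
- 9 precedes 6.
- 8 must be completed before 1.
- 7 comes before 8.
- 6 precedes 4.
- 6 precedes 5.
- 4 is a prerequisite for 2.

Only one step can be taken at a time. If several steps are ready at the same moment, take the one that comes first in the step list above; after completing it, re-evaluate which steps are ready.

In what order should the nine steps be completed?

Only 9 has no prerequisites, so it is first.
Next only 6 has its prerequisites met → 6.
Ready: 5 and 4. 5 is listed earlier → 5.
4 needed 6, now all done → 4.
Now 2 and 3 have their prerequisites met. 2 is listed earlier, so 2 next.
3 needed 4, now all done → 3.
Next only 7 has its prerequisites met → 7.
8 is the only step now ready → 8.
1 needed 5 and 8, now all done → 1.

9, 6, 5, 4, 2, 3, 7, 8, 1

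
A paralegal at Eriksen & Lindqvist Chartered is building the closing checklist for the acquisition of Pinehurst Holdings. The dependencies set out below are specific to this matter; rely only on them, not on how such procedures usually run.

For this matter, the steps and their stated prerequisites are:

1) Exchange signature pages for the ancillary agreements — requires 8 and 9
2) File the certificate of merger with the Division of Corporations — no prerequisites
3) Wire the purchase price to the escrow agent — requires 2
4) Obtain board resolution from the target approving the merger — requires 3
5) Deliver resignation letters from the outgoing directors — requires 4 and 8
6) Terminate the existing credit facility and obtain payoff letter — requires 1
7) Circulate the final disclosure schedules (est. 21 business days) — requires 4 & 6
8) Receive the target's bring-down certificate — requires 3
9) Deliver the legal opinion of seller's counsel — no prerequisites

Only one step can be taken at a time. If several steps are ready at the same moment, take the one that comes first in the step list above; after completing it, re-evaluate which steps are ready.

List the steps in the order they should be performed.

2 → 3 → 4 → 8 → 5 → 9 → 1 → 6 → 7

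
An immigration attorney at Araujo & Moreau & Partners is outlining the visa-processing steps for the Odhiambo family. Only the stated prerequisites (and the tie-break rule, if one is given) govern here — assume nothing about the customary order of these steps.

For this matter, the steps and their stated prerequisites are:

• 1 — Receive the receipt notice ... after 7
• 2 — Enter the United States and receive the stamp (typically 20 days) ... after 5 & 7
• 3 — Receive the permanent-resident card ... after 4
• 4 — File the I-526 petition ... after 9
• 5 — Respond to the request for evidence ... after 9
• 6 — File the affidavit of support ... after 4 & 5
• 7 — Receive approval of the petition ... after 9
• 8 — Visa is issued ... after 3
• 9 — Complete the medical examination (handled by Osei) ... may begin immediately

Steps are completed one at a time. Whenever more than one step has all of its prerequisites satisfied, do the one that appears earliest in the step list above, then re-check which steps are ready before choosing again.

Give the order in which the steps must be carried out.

Only 9 has no prerequisites, so it is first.
Now 4, 5 and 7 have their prerequisites met. 4 is listed earlier, so 4 next.
3 now also ready, so the ready set is {3, 5, 7}; 3 is listed earlier → 3.
Now 5, 7 and 8 have their prerequisites met. 5 is listed earlier, so 5 next.
Ready: 6, 7 and 8. 6 is listed earlier → 6.
Ready: 7 and 8. 7 is listed earlier → 7.
1 and 2 now also ready, so the ready set is {1, 2, 8}; 1 is listed earlier → 1.
Now 2 and 8 have their prerequisites met. 2 is listed earlier, so 2 next.
8 is the only step now ready → 8.

9 4 3 5 6 7 1 2 8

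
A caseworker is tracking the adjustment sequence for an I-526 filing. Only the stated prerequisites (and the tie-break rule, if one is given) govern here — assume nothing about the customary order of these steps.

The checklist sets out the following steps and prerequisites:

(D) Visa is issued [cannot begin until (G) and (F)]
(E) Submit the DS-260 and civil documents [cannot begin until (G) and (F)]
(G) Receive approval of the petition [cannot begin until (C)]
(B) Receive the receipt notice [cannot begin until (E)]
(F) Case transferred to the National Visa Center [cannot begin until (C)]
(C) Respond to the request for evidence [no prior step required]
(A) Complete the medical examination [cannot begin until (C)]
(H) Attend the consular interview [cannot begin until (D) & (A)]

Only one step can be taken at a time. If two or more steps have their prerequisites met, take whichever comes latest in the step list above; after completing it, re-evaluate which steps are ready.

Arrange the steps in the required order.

Only (C) has no prerequisites, so it is first.
(A), (F) and (G) are all available; (A) is listed later → (A).
(F) and (G) are both available; (F) is listed later → (F).
Next only (G) has its prerequisites met → (G).
Now (E) and (D) have their prerequisites met. (E) is listed later, so (E) next.
(B) and (D) are both available; (B) is listed later → (B).
That leaves (D) as the only ready step → (D).
(H) needed (A) and (D), now all done → (H).

(C) (A) (F) (G) (E) (B) (D) (H)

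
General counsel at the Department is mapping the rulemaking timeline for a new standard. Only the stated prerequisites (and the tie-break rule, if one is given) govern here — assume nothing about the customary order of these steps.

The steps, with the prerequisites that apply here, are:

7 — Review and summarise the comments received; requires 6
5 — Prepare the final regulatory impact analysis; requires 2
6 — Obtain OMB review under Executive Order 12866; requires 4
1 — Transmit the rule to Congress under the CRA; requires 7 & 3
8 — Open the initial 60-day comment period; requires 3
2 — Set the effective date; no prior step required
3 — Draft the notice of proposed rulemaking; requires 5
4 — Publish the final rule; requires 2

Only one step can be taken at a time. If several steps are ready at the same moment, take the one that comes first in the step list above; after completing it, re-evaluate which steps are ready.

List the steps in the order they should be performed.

2, 5, 3, 8, 4, 6, 7, 1

Only 2 has no prerequisites, so it is first.
5 and 4 are both available; 5 is listed earlier → 5.
3 now also ready, so the ready set is {3, 4}; 3 is listed earlier → 3.
8 now also ready, so the ready set is {8, 4}; 8 is listed earlier → 8.
4 needed 2, now all done → 4.
6 needed 4, now all done → 6.
7 needed 6, now all done → 7.
1 is the only step now ready → 1.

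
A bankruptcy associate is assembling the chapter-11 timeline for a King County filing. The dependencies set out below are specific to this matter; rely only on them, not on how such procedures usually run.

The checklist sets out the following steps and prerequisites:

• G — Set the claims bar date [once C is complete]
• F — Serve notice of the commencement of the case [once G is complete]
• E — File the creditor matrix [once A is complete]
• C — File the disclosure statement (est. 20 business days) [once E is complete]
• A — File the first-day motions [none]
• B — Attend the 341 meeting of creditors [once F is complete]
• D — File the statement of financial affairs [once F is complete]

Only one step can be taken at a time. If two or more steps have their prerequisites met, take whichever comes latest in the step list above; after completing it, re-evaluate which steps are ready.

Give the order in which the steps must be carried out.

A, E, C, G, F, D, B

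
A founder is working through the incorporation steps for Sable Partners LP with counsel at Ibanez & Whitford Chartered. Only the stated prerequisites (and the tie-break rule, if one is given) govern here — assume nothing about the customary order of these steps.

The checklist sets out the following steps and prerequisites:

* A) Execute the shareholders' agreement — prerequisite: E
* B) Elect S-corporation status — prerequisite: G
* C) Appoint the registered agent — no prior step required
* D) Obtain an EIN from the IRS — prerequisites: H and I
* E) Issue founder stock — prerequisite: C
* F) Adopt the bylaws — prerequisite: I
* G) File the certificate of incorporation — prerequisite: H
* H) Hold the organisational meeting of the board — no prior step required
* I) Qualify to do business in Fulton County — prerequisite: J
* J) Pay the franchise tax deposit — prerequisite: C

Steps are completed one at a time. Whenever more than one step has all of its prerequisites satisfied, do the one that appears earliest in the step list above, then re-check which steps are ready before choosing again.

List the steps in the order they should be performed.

C, E, A, H, G, B, J, I, D, F

C and H have no prerequisites; C is listed earlier, so C is first.
E and J now also ready, so the ready set is {E, H, J}; E is listed earlier → E.
A now also ready, so the ready set is {A, H, J}; A is listed earlier → A.
Now H and J have their prerequisites met. H is listed earlier, so H next.
Now G and J have their prerequisites met. G is listed earlier, so G next.
B now also ready, so the ready set is {B, J}; B is listed earlier → B.
That leaves J as the only ready step → J.
Next only I has its prerequisites met → I.
D and F are both available; D is listed earlier → D.
F needed I, now all done → F.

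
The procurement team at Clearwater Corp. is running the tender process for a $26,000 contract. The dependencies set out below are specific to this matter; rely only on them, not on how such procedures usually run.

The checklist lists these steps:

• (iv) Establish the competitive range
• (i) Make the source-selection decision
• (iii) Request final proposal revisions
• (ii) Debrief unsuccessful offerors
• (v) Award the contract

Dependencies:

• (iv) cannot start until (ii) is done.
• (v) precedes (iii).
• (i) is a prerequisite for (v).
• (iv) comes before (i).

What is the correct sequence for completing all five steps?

(ii), (iv), (i), (v), (iii)

(ii) is the only step with nothing outstanding, so it goes first.
(iv) needed (ii), now all done → (iv).
That leaves (i) as the only ready step → (i).
Next only (v) has its prerequisites met → (v).
(iii) is the only step now ready → (iii).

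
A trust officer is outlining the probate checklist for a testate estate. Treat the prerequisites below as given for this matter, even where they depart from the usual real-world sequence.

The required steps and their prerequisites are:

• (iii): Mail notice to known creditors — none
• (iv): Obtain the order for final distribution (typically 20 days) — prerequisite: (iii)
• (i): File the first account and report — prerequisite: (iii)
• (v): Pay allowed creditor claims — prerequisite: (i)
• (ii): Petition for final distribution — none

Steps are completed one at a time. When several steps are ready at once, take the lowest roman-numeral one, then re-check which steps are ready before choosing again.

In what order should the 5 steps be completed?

(ii), (iii), (i), (iv), (v)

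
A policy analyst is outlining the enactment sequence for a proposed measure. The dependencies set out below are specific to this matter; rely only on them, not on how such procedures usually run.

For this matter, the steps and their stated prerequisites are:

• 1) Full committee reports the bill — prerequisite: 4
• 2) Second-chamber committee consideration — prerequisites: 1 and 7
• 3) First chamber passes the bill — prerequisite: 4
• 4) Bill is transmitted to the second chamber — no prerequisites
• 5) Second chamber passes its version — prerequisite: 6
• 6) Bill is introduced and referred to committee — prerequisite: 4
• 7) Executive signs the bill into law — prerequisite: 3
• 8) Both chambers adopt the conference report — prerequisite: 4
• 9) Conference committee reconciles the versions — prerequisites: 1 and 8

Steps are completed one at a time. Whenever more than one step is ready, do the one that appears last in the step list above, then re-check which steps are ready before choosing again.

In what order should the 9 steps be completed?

4 → 8 → 6 → 5 → 3 → 7 → 1 → 9 → 2

4 is the only step with nothing outstanding, so it goes first.
Now 8, 6, 3 and 1 have their prerequisites met. 8 is listed later, so 8 next.
6, 3 and 1 are all available; 6 is listed later → 6.
5 now also ready, so the ready set is {5, 3, 1}; 5 is listed later → 5.
Ready: 3 and 1. 3 is listed later → 3.
7 now also ready, so the ready set is {7, 1}; 7 is listed later → 7.
1 is the only step now ready → 1.
9 and 2 are both available; 9 is listed later → 9.
2 needed 7 and 1, now all done → 2.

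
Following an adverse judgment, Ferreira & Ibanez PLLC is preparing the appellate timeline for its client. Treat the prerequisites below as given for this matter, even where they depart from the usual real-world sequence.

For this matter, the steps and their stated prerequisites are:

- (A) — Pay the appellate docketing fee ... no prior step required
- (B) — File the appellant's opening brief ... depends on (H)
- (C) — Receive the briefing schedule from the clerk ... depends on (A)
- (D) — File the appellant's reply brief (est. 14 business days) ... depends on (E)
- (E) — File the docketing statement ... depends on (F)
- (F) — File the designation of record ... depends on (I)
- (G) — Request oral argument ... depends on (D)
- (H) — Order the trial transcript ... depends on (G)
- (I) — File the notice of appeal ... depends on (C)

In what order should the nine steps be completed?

(A) has no prerequisites → (A) first.
That leaves (C) as the only ready step → (C).
That leaves (I) as the only ready step → (I).
(F) needed (I), now all done → (F).
(E) needed (F), now all done → (E).
That leaves (D) as the only ready step → (D).
That leaves (G) as the only ready step → (G).
(H) is the only step now ready → (H).
Next only (B) has its prerequisites met → (B).

(A), (C), (I), (F), (E), (D), (G), (H), (B)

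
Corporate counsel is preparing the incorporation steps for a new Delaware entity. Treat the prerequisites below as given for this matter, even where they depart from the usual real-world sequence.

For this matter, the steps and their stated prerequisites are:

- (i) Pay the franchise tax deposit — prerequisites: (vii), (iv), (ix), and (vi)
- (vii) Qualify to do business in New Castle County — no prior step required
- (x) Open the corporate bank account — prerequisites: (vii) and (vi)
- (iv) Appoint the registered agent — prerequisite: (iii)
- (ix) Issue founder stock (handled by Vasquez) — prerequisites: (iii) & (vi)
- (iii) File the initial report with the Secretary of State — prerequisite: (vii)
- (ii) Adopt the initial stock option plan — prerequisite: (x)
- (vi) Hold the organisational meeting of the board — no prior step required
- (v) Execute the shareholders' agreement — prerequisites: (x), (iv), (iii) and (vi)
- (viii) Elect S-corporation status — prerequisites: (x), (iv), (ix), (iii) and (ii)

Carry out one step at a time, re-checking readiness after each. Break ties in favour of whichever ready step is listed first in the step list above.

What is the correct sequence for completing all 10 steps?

Nothing is required for (vii) and (vi). (vii) is listed earlier → (vii) first.
(iii) now also ready, so the ready set is {(iii), (vi)}; (iii) is listed earlier → (iii).
(iv) now also ready, so the ready set is {(iv), (vi)}; (iv) is listed earlier → (iv).
(vi) is the only step now ready → (vi).
(x) and (ix) are both available; (x) is listed earlier → (x).
(ix), (ii) and (v) are all available; (ix) is listed earlier → (ix).
(i) now also ready, so the ready set is {(i), (ii), (v)}; (i) is listed earlier → (i).
(ii) and (v) are both available; (ii) is listed earlier → (ii).
(viii) now also ready, so the ready set is {(v), (viii)}; (v) is listed earlier → (v).
(viii) needed (x), (iv), (ix), (iii) and (ii), now all done → (viii).

(vii) (iii) (iv) (vi) (x) (ix) (i) (ii) (v) (viii)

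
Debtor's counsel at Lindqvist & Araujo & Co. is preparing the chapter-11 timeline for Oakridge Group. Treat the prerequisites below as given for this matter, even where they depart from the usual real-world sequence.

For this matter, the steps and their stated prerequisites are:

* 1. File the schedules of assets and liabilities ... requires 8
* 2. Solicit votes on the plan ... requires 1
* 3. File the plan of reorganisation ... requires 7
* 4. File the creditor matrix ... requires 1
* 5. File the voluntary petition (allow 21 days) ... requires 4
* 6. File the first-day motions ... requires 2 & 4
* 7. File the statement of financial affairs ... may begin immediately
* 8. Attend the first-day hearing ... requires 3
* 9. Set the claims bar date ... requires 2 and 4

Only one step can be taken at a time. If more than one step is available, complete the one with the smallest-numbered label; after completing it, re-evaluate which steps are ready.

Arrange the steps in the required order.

7 is the only step with nothing outstanding, so it goes first.
3 needed 7, now all done → 3.
8 needed 3, now all done → 8.
1 needed 8, now all done → 1.
2 and 4 are both available; 2 has the earlier label → 2.
4 needed 1, now all done → 4.
Ready: 5, 6 and 9. 5 has the earlier label → 5.
Ready: 6 and 9. 6 has the earlier label → 6.
That leaves 9 as the only ready step → 9.

7 3 8 1 2 4 5 6 9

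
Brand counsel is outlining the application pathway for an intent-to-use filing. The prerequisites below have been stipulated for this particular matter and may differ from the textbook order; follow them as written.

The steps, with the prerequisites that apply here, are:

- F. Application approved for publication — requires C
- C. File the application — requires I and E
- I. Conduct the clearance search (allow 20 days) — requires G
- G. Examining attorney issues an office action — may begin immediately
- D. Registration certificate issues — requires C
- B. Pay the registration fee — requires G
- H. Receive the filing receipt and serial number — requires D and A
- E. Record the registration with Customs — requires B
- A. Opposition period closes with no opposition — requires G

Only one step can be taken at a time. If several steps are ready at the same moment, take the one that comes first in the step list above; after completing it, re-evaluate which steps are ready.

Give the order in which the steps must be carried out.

G is the only step with nothing outstanding, so it goes first.
Now I, B and A have their prerequisites met. I is listed earlier, so I next.
Ready: B and A. B is listed earlier → B.
E and A are both available; E is listed earlier → E.
Ready: C and A. C is listed earlier → C.
F and D now also ready, so the ready set is {F, D, A}; F is listed earlier → F.
Ready: D and A. D is listed earlier → D.
A is the only step now ready → A.
Next only H has its prerequisites met → H.

G I B E C F D A H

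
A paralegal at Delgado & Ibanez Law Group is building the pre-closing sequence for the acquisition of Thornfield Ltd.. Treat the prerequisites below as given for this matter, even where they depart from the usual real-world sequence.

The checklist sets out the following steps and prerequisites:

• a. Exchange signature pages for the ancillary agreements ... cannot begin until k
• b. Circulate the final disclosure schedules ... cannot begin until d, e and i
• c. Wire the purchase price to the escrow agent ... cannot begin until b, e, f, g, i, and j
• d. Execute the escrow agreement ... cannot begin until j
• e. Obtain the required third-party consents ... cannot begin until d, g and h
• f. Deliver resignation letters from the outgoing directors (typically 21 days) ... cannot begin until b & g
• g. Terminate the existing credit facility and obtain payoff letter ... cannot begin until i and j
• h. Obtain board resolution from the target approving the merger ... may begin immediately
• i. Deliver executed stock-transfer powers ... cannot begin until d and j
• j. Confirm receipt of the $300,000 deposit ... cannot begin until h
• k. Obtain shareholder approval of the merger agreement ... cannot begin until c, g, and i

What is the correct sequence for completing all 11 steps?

Only h has no prerequisites, so it is first.
j needed h, now all done → j.
Next only d has its prerequisites met → d.
i is the only step now ready → i.
g needed i and j, now all done → g.
e is the only step now ready → e.
Next only b has its prerequisites met → b.
f needed b and g, now all done → f.
c needed b, e, f, g, i and j, now all done → c.
k is the only step now ready → k.
a is the only step now ready → a.

h, j, d, i, g, e, b, f, c, k, a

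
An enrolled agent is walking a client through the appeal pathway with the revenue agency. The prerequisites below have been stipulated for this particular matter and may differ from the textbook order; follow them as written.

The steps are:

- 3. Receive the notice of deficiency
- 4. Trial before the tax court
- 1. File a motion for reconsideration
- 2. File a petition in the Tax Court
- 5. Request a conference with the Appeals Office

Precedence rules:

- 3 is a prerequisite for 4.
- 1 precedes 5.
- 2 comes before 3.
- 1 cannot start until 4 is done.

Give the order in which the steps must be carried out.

2 has no prerequisites → 2 first.
3 needed 2, now all done → 3.
4 needed 3, now all done → 4.
1 needed 4, now all done → 1.
5 is the only step now ready → 5.

2 3 4 1 5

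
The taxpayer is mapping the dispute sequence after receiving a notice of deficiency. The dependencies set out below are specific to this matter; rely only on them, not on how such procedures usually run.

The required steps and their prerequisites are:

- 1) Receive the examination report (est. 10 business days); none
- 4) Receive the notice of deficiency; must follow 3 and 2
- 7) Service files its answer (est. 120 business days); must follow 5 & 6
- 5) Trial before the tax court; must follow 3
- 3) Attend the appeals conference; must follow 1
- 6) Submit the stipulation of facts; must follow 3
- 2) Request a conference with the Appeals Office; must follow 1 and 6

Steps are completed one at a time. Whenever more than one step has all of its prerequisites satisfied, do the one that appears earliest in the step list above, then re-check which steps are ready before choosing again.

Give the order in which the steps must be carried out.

1, 3, 5, 6, 7, 2, 4

Only 1 has no prerequisites, so it is first.
3 needed 1, now all done → 3.
5 and 6 are both available; 5 is listed earlier → 5.
6 is the only step now ready → 6.
Ready: 7 and 2. 7 is listed earlier → 7.
2 is the only step now ready → 2.
4 needed 3 and 2, now all done → 4.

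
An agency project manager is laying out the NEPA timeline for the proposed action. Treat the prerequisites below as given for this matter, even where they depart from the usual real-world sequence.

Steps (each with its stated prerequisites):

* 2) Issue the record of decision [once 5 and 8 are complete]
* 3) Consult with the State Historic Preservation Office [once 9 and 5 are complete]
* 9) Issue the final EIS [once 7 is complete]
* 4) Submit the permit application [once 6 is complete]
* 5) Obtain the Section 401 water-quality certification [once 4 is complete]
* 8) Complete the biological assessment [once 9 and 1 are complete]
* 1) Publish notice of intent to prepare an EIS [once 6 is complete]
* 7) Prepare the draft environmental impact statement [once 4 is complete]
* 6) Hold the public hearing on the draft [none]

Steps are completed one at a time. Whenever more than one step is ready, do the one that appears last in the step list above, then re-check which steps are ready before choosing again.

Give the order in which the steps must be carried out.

Only 6 has no prerequisites, so it is first.
Ready: 1 and 4. 1 is listed later → 1.
That leaves 4 as the only ready step → 4.
Ready: 7 and 5. 7 is listed later → 7.
Now 5 and 9 have their prerequisites met. 5 is listed later, so 5 next.
That leaves 9 as the only ready step → 9.
8 and 3 are both available; 8 is listed later → 8.
3 and 2 are both available; 3 is listed later → 3.
2 is the only step now ready → 2.

6 → 1 → 4 → 7 → 5 → 9 → 8 → 3 → 2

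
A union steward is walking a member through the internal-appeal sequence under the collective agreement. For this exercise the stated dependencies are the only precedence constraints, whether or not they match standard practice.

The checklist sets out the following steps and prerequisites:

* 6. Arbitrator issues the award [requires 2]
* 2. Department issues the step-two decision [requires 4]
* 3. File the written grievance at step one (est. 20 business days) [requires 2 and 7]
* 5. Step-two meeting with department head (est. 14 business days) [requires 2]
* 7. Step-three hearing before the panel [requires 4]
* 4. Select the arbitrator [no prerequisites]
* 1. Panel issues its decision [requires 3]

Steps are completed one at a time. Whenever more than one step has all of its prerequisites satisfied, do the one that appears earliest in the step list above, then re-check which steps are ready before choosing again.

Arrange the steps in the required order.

4 → 2 → 6 → 5 → 7 → 3 → 1

4 has no prerequisites → 4 first.
Now 2 and 7 have their prerequisites met. 2 is listed earlier, so 2 next.
6 and 5 now also ready, so the ready set is {6, 5, 7}; 6 is listed earlier → 6.
Now 5 and 7 have their prerequisites met. 5 is listed earlier, so 5 next.
7 needed 4, now all done → 7.
3 is the only step now ready → 3.
Next only 1 has its prerequisites met → 1.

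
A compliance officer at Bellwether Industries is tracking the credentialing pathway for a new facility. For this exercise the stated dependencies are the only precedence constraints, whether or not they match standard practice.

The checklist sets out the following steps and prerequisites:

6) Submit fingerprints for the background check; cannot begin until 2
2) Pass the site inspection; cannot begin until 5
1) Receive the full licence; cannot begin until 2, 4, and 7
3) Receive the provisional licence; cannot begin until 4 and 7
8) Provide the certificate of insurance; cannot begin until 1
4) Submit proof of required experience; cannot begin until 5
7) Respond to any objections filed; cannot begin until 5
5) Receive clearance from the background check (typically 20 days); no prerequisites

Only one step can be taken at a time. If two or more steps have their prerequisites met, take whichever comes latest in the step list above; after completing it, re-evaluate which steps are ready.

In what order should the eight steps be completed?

Only 5 has no prerequisites, so it is first.
Ready: 7, 4 and 2. 7 is listed later → 7.
4 and 2 are both available; 4 is listed later → 4.
Ready: 3 and 2. 3 is listed later → 3.
2 is the only step now ready → 2.
1 and 6 are both available; 1 is listed later → 1.
8 and 6 are both available; 8 is listed later → 8.
Next only 6 has its prerequisites met → 6.

5, 7, 4, 3, 2, 1, 8, 6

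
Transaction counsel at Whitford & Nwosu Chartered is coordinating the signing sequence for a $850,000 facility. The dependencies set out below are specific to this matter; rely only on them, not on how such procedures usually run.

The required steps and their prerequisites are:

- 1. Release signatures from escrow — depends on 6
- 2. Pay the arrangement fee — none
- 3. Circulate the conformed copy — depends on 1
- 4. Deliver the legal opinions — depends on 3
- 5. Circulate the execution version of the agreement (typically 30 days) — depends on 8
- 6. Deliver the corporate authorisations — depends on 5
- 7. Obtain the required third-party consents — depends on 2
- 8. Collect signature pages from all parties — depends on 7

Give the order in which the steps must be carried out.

Only 2 has no prerequisites, so it is first.
7 needed 2, now all done → 7.
That leaves 8 as the only ready step → 8.
Next only 5 has its prerequisites met → 5.
Next only 6 has its prerequisites met → 6.
1 is the only step now ready → 1.
3 needed 1, now all done → 3.
Next only 4 has its prerequisites met → 4.

2, 7, 8, 5, 6, 1, 3, 4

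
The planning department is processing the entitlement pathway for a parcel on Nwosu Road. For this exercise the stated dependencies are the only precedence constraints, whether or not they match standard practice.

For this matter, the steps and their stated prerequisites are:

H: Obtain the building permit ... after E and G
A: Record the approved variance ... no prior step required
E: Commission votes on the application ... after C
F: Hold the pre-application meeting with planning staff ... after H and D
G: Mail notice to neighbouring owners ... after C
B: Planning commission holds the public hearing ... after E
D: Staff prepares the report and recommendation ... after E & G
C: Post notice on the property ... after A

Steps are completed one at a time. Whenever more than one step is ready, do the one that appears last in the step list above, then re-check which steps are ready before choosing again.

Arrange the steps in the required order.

A, C, G, E, D, B, H, F

A has no prerequisites → A first.
That leaves C as the only ready step → C.
Ready: G and E. G is listed later → G.
E needed C, now all done → E.
D, B and H are all available; D is listed later → D.
B and H are both available; B is listed later → B.
H is the only step now ready → H.
That leaves F as the only ready step → F.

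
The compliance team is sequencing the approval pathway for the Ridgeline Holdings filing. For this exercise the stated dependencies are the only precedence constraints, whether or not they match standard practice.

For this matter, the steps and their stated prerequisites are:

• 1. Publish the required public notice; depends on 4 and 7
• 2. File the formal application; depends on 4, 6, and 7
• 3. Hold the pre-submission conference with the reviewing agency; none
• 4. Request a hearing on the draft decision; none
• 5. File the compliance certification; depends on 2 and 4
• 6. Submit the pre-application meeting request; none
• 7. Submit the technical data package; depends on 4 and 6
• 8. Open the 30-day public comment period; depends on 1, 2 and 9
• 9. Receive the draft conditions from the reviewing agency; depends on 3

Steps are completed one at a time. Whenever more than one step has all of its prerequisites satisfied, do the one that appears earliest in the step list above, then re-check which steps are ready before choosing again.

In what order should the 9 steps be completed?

Nothing is required for 3, 4 and 6. 3 is listed earlier → 3 first.
4, 6 and 9 are all available; 4 is listed earlier → 4.
Ready: 6 and 9. 6 is listed earlier → 6.
7 now also ready, so the ready set is {7, 9}; 7 is listed earlier → 7.
Ready: 1, 2 and 9. 1 is listed earlier → 1.
Now 2 and 9 have their prerequisites met. 2 is listed earlier, so 2 next.
Now 5 and 9 have their prerequisites met. 5 is listed earlier, so 5 next.
That leaves 9 as the only ready step → 9.
8 is the only step now ready → 8.

3, 4, 6, 7, 1, 2, 5, 9, 8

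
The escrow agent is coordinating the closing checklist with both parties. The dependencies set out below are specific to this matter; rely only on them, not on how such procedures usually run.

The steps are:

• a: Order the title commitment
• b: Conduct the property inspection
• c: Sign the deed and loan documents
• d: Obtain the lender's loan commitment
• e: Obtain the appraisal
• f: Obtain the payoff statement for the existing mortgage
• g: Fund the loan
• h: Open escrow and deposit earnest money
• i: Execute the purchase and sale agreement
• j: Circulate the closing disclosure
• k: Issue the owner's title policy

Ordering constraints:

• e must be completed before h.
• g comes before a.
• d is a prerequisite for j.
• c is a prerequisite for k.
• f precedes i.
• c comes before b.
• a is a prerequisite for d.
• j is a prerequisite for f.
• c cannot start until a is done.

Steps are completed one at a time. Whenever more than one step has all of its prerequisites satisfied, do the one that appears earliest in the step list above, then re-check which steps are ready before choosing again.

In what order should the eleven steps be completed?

e → g → a → c → b → d → h → j → f → i → k

Nothing is required for e and g. e is listed earlier → e first.
h now also ready, so the ready set is {g, h}; g is listed earlier → g.
a and h are both available; a is listed earlier → a.
c and d now also ready, so the ready set is {c, d, h}; c is listed earlier → c.
b and k now also ready, so the ready set is {b, d, h, k}; b is listed earlier → b.
Ready: d, h and k. d is listed earlier → d.
j now also ready, so the ready set is {h, j, k}; h is listed earlier → h.
Ready: j and k. j is listed earlier → j.
Now f and k have their prerequisites met. f is listed earlier, so f next.
Ready: i and k. i is listed earlier → i.
k needed c, now all done → k.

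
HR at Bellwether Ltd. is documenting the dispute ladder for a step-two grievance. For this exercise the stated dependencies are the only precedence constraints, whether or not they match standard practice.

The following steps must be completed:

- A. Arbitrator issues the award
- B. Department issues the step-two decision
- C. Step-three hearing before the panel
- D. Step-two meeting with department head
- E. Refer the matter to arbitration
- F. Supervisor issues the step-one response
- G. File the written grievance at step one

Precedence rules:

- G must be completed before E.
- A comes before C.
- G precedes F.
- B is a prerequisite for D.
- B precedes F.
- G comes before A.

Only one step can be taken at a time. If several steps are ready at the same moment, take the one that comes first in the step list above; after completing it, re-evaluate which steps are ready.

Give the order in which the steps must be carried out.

Nothing is required for B and G. B is listed earlier → B first.
D now also ready, so the ready set is {D, G}; D is listed earlier → D.
G is the only step now ready → G.
A, E and F are all available; A is listed earlier → A.
C now also ready, so the ready set is {C, E, F}; C is listed earlier → C.
E and F are both available; E is listed earlier → E.
F is the only step now ready → F.

B D G A C E F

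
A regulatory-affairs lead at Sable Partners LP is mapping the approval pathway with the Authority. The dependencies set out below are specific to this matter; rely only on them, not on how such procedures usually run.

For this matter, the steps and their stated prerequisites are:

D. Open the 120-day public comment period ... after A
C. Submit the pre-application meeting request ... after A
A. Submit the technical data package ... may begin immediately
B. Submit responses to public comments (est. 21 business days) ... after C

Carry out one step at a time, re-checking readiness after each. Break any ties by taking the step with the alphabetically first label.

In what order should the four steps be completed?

A C B D

Only A has no prerequisites, so it is first.
C and D are both available; C has the earlier label → C.
B now also ready, so the ready set is {B, D}; B has the earlier label → B.
D needed A, now all done → D.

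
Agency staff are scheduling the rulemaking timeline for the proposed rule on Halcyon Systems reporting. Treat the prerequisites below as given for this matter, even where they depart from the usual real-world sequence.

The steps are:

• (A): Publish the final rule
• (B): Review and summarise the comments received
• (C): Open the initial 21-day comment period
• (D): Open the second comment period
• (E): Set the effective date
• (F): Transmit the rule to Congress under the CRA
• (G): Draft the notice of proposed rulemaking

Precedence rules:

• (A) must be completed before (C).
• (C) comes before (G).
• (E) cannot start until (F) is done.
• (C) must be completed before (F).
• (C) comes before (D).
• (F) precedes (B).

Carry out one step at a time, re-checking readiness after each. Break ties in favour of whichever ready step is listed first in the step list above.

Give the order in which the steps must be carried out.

(A) is the only step with nothing outstanding, so it goes first.
(C) needed (A), now all done → (C).
(D), (F) and (G) are all available; (D) is listed earlier → (D).
Ready: (F) and (G). (F) is listed earlier → (F).
Ready: (B), (E) and (G). (B) is listed earlier → (B).
(E) and (G) are both available; (E) is listed earlier → (E).
Next only (G) has its prerequisites met → (G).

(A), (C), (D), (F), (B), (E), (G)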